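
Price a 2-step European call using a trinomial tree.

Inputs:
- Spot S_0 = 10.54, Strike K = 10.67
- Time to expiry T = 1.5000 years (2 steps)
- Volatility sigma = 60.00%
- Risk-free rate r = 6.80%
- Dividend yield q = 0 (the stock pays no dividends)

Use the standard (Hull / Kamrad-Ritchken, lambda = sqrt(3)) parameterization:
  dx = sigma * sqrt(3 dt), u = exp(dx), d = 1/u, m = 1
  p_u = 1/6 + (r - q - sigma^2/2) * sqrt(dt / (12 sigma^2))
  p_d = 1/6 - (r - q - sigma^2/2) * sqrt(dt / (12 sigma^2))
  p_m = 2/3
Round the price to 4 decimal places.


dt = T/N = 0.750000; dx = sigma*sqrt(3*dt) = 0.900000
u = exp(dx) = 2.459603; d = 1/u = 0.406570
p_u = 0.120000, p_m = 0.666667, p_d = 0.213333
Discount per step: exp(-r*dt) = 0.950279
Stock lattice S(k, j) with j the centered position index:
  k=0: S(0,+0) = 10.5400
  k=1: S(1,-1) = 4.2852; S(1,+0) = 10.5400; S(1,+1) = 25.9242
  k=2: S(2,-2) = 1.7423; S(2,-1) = 4.2852; S(2,+0) = 10.5400; S(2,+1) = 25.9242; S(2,+2) = 63.7633
Terminal payoffs V(N, j) = max(S_T - K, 0):
  V(2,-2) = 0.000000; V(2,-1) = 0.000000; V(2,+0) = 0.000000; V(2,+1) = 15.254217; V(2,+2) = 53.093284
Backward induction: V(k, j) = exp(-r*dt) * [p_u * V(k+1, j+1) + p_m * V(k+1, j) + p_d * V(k+1, j-1)]
  V(1,-1) = exp(-r*dt) * [p_u*0.000000 + p_m*0.000000 + p_d*0.000000] = 0.000000
  V(1,+0) = exp(-r*dt) * [p_u*15.254217 + p_m*0.000000 + p_d*0.000000] = 1.739491
  V(1,+1) = exp(-r*dt) * [p_u*53.093284 + p_m*15.254217 + p_d*0.000000] = 15.718248
  V(0,+0) = exp(-r*dt) * [p_u*15.718248 + p_m*1.739491 + p_d*0.000000] = 2.894407

Answer: Price = V(0,0) = 2.8944


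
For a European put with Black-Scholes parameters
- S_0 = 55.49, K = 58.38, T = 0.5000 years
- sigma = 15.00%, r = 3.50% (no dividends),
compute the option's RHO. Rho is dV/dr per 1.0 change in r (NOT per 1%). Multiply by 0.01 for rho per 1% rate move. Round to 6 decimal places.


Answer: Rho = -18.445936

Derivation:
d1 = -0.2606446610; d2 = -0.3667106782
phi(d1) = 0.3856186494; exp(-qT) = 1.0000000000; exp(-rT) = 0.9826522357
N(-d2) = 0.6430825797
Rho = -K*T*exp(-rT)*N(-d2) = -58.3800 * 0.5000 * 0.9826522357 * 0.6430825797 = -18.445936


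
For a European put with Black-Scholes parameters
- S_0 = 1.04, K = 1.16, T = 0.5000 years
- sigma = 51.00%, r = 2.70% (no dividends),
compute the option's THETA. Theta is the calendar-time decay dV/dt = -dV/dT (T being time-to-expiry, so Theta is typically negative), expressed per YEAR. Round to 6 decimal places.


Answer: Theta = -0.128315

Derivation:
d1 = -0.0850588230; d2 = -0.4456832814
phi(d1) = 0.3975017132; exp(-qT) = 1.0000000000; exp(-rT) = 0.9865907163
Theta = -S*exp(-qT)*phi(d1)*sigma/(2*sqrt(T)) + r*K*exp(-rT)*N(-d2) - q*S*exp(-qT)*N(-d1)
N(-d1) = 0.5338926869; N(-d2) = 0.6720869786; sqrt(T) = 0.7071067812
Term 1 = -1.0400 * 1.0000000000 * 0.3975017132 * 0.5100 / (2 * 0.7071067812) = -0.1490827936
Term 2 = 0.0270 * 1.1600 * 0.9865907163 * 0.6720869786 = 0.0207675019
Term 3 = 0 (no dividend yield, q = 0)
Theta = -0.1490827936 + (0.0207675019) + (0.0000000000) = -0.128315


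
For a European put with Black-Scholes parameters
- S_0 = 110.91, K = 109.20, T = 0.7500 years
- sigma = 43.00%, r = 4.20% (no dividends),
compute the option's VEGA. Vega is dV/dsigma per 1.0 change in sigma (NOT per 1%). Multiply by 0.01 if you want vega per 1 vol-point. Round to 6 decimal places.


d1 = 0.3125089548; d2 = -0.0598819689
phi(d1) = 0.3799295430; exp(-qT) = 1.0000000000; exp(-rT) = 0.9689909565
Vega = S * exp(-qT) * phi(d1) * sqrt(T) = 110.9100 * 1.0000000000 * 0.3799295430 * 0.8660254038 = 36.492566

Answer: Vega = 36.492566


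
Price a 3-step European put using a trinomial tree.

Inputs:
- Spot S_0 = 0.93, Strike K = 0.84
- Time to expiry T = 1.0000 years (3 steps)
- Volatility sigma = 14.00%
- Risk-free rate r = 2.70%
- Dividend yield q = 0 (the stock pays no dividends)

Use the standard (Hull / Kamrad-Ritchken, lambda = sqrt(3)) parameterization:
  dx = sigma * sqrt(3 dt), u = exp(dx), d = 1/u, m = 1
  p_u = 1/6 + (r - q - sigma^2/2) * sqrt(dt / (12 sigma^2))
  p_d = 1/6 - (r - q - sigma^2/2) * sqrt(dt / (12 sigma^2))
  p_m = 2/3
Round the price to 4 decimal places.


dt = T/N = 0.333333; dx = sigma*sqrt(3*dt) = 0.140000
u = exp(dx) = 1.150274; d = 1/u = 0.869358
p_u = 0.187143, p_m = 0.666667, p_d = 0.146190
Discount per step: exp(-r*dt) = 0.991040
Stock lattice S(k, j) with j the centered position index:
  k=0: S(0,+0) = 0.9300
  k=1: S(1,-1) = 0.8085; S(1,+0) = 0.9300; S(1,+1) = 1.0698
  k=2: S(2,-2) = 0.7029; S(2,-1) = 0.8085; S(2,+0) = 0.9300; S(2,+1) = 1.0698; S(2,+2) = 1.2305
  k=3: S(3,-3) = 0.6111; S(3,-2) = 0.7029; S(3,-1) = 0.8085; S(3,+0) = 0.9300; S(3,+1) = 1.0698; S(3,+2) = 1.2305; S(3,+3) = 1.4154
Terminal payoffs V(N, j) = max(K - S_T, 0):
  V(3,-3) = 0.228946; V(3,-2) = 0.137121; V(3,-1) = 0.031497; V(3,+0) = 0.000000; V(3,+1) = 0.000000; V(3,+2) = 0.000000; V(3,+3) = 0.000000
Backward induction: V(k, j) = exp(-r*dt) * [p_u * V(k+1, j+1) + p_m * V(k+1, j) + p_d * V(k+1, j-1)]
  V(2,-2) = exp(-r*dt) * [p_u*0.031497 + p_m*0.137121 + p_d*0.228946] = 0.129607
  V(2,-1) = exp(-r*dt) * [p_u*0.000000 + p_m*0.031497 + p_d*0.137121] = 0.040676
  V(2,+0) = exp(-r*dt) * [p_u*0.000000 + p_m*0.000000 + p_d*0.031497] = 0.004563
  V(2,+1) = exp(-r*dt) * [p_u*0.000000 + p_m*0.000000 + p_d*0.000000] = 0.000000
  V(2,+2) = exp(-r*dt) * [p_u*0.000000 + p_m*0.000000 + p_d*0.000000] = 0.000000
  V(1,-1) = exp(-r*dt) * [p_u*0.004563 + p_m*0.040676 + p_d*0.129607] = 0.046498
  V(1,+0) = exp(-r*dt) * [p_u*0.000000 + p_m*0.004563 + p_d*0.040676] = 0.008908
  V(1,+1) = exp(-r*dt) * [p_u*0.000000 + p_m*0.000000 + p_d*0.004563] = 0.000661
  V(0,+0) = exp(-r*dt) * [p_u*0.000661 + p_m*0.008908 + p_d*0.046498] = 0.012745

Answer: Price = V(0,0) = 0.0127


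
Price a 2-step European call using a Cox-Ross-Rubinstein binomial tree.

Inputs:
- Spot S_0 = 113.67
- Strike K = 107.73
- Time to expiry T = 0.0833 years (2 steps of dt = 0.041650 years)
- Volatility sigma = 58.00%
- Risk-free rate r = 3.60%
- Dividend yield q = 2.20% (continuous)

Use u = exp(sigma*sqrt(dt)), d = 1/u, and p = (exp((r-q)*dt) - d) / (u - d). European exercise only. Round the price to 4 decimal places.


dt = T/N = 0.041650
u = exp(sigma*sqrt(dt)) = 1.125659; d = 1/u = 0.888369
p = (exp((r-q)*dt) - d) / (u - d) = 0.472900
Discount per step: exp(-r*dt) = 0.998502
Stock lattice S(k, i) with i counting down-moves:
  k=0: S(0,0) = 113.6700
  k=1: S(1,0) = 127.9536; S(1,1) = 100.9809
  k=2: S(2,0) = 144.0321; S(2,1) = 113.6700; S(2,2) = 89.7083
Terminal payoffs V(N, i) = max(S_T - K, 0):
  V(2,0) = 36.302096; V(2,1) = 5.940000; V(2,2) = 0.000000
Backward induction: V(k, i) = exp(-r*dt) * [p * V(k+1, i) + (1-p) * V(k+1, i+1)].
  V(1,0) = exp(-r*dt) * [p*36.302096 + (1-p)*5.940000] = 20.267837
  V(1,1) = exp(-r*dt) * [p*5.940000 + (1-p)*0.000000] = 2.804820
  V(0,0) = exp(-r*dt) * [p*20.267837 + (1-p)*2.804820] = 11.046513

Answer: Price = V(0,0) = 11.0465


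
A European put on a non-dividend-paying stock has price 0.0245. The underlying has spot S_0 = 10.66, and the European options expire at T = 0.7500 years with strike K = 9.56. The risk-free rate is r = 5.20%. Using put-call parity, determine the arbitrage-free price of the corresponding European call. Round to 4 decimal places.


Put-call parity: C - P = S_0 * exp(-qT) - K * exp(-rT).
S_0 * exp(-qT) = 10.6600 * 1.00000000 = 10.66000000
K * exp(-rT) = 9.5600 * 0.96175071 = 9.19433678
C = P + S*exp(-qT) - K*exp(-rT)
C = 0.0245 + 10.66000000 - 9.19433678 = 1.4902

Answer: Call price = 1.4902


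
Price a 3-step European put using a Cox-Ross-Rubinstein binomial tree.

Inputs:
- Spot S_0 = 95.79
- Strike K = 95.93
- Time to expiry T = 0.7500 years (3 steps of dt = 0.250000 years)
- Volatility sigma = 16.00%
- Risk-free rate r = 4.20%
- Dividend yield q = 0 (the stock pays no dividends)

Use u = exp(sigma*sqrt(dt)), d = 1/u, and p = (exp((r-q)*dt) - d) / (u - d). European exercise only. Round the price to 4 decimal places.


dt = T/N = 0.250000
u = exp(sigma*sqrt(dt)) = 1.083287; d = 1/u = 0.923116
p = (exp((r-q)*dt) - d) / (u - d) = 0.545911
Discount per step: exp(-r*dt) = 0.989555
Stock lattice S(k, i) with i counting down-moves:
  k=0: S(0,0) = 95.7900
  k=1: S(1,0) = 103.7681; S(1,1) = 88.4253
  k=2: S(2,0) = 112.4106; S(2,1) = 95.7900; S(2,2) = 81.6269
  k=3: S(3,0) = 121.7730; S(3,1) = 103.7681; S(3,2) = 88.4253; S(3,3) = 75.3511
Terminal payoffs V(N, i) = max(K - S_T, 0):
  V(3,0) = 0.000000; V(3,1) = 0.000000; V(3,2) = 7.504685; V(3,3) = 20.578917
Backward induction: V(k, i) = exp(-r*dt) * [p * V(k+1, i) + (1-p) * V(k+1, i+1)].
  V(2,0) = exp(-r*dt) * [p*0.000000 + (1-p)*0.000000] = 0.000000
  V(2,1) = exp(-r*dt) * [p*0.000000 + (1-p)*7.504685] = 3.372200
  V(2,2) = exp(-r*dt) * [p*7.504685 + (1-p)*20.578917] = 13.301151
  V(1,0) = exp(-r*dt) * [p*0.000000 + (1-p)*3.372200] = 1.515284
  V(1,1) = exp(-r*dt) * [p*3.372200 + (1-p)*13.301151] = 7.798511
  V(0,0) = exp(-r*dt) * [p*1.515284 + (1-p)*7.798511] = 4.322799

Answer: Price = V(0,0) = 4.3228


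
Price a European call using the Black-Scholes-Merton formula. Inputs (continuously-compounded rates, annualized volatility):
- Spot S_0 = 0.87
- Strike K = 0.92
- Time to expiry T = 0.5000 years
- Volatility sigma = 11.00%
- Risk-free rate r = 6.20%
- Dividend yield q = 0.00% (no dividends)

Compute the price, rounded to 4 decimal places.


Answer: Price = 0.0178

Derivation:
d1 = (ln(S/K) + (r - q + 0.5*sigma^2) * T) / (sigma * sqrt(T)) = -0.28098442
d2 = d1 - sigma * sqrt(T) = -0.35876616
exp(-rT) = 0.96947557; exp(-qT) = 1.00000000
C = S_0 * exp(-qT) * N(d1) - K * exp(-rT) * N(d2)
N(d1) = 0.38936118; N(d2) = 0.35988501
C = 0.8700 * 1.00000000 * 0.38936118 - 0.9200 * 0.96947557 * 0.35988501 = 0.0178


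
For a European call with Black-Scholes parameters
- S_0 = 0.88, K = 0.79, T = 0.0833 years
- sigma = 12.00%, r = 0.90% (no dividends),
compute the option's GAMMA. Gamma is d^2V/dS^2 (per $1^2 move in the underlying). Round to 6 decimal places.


Answer: Gamma = 0.090512

Derivation:
d1 = 3.1540724953; d2 = 3.1194384080
phi(d1) = 0.0027586187; exp(-qT) = 1.0000000000; exp(-rT) = 0.9992505810
Gamma = exp(-qT) * phi(d1) / (S * sigma * sqrt(T)) = 1.0000000000 * 0.0027586187 / (0.8800 * 0.1200 * 0.2886173938) = 0.090512


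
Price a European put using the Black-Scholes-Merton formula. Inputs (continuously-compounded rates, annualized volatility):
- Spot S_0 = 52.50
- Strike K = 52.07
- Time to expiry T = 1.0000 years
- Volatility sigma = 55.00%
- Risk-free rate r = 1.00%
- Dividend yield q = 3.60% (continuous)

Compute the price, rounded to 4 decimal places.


d1 = (ln(S/K) + (r - q + 0.5*sigma^2) * T) / (sigma * sqrt(T)) = 0.24268037
d2 = d1 - sigma * sqrt(T) = -0.30731963
exp(-rT) = 0.99004983; exp(-qT) = 0.96464029
P = K * exp(-rT) * N(-d2) - S_0 * exp(-qT) * N(-d1)
N(-d1) = 0.40412651; N(-d2) = 0.62069995
P = 52.0700 * 0.99004983 * 0.62069995 - 52.5000 * 0.96464029 * 0.40412651 = 11.5318

Answer: Price = 11.5318


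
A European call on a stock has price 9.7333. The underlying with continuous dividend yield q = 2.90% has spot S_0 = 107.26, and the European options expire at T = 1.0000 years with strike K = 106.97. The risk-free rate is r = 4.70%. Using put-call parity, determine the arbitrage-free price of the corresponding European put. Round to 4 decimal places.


Put-call parity: C - P = S_0 * exp(-qT) - K * exp(-rT).
S_0 * exp(-qT) = 107.2600 * 0.97141646 = 104.19412998
K * exp(-rT) = 106.9700 * 0.95408740 = 102.05872892
P = C - S*exp(-qT) + K*exp(-rT)
P = 9.7333 - 104.19412998 + 102.05872892 = 7.5979

Answer: Put price = 7.5979


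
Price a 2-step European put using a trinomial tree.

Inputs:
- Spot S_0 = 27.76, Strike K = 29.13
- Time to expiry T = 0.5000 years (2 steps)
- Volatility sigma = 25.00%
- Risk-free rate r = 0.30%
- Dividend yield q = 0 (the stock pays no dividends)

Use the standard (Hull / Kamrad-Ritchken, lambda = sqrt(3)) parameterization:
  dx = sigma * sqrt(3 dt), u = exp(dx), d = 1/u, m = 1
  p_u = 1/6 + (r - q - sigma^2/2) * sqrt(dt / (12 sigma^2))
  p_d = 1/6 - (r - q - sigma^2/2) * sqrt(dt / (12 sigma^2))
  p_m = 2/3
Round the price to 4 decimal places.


dt = T/N = 0.250000; dx = sigma*sqrt(3*dt) = 0.216506
u = exp(dx) = 1.241731; d = 1/u = 0.805327
p_u = 0.150357, p_m = 0.666667, p_d = 0.182977
Discount per step: exp(-r*dt) = 0.999250
Stock lattice S(k, j) with j the centered position index:
  k=0: S(0,+0) = 27.7600
  k=1: S(1,-1) = 22.3559; S(1,+0) = 27.7600; S(1,+1) = 34.4705
  k=2: S(2,-2) = 18.0038; S(2,-1) = 22.3559; S(2,+0) = 27.7600; S(2,+1) = 34.4705; S(2,+2) = 42.8030
Terminal payoffs V(N, j) = max(K - S_T, 0):
  V(2,-2) = 11.126189; V(2,-1) = 6.774111; V(2,+0) = 1.370000; V(2,+1) = 0.000000; V(2,+2) = 0.000000
Backward induction: V(k, j) = exp(-r*dt) * [p_u * V(k+1, j+1) + p_m * V(k+1, j) + p_d * V(k+1, j-1)]
  V(1,-1) = exp(-r*dt) * [p_u*1.370000 + p_m*6.774111 + p_d*11.126189] = 6.752830
  V(1,+0) = exp(-r*dt) * [p_u*0.000000 + p_m*1.370000 + p_d*6.774111] = 2.151225
  V(1,+1) = exp(-r*dt) * [p_u*0.000000 + p_m*0.000000 + p_d*1.370000] = 0.250490
  V(0,+0) = exp(-r*dt) * [p_u*0.250490 + p_m*2.151225 + p_d*6.752830] = 2.705394

Answer: Price = V(0,0) = 2.7054


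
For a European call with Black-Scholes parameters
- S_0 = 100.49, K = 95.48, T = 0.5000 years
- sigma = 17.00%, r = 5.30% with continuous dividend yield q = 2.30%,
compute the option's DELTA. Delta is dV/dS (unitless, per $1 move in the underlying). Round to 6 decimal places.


d1 = 0.6103281423; d2 = 0.4901199895
phi(d1) = 0.3311483708; exp(-qT) = 0.9885658722; exp(-rT) = 0.9738480438
N(d1) = 0.7291777709
Delta = exp(-qT) * N(d1) = 0.9885658722 * 0.7291777709 = 0.720840

Answer: Delta = 0.720840


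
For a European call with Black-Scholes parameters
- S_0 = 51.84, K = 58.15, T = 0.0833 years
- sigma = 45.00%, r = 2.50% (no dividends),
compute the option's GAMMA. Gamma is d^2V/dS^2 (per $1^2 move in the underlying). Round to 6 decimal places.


Answer: Gamma = 0.042908

Derivation:
d1 = -0.8034258361; d2 = -0.9333036634
phi(d1) = 0.2888969958; exp(-qT) = 1.0000000000; exp(-rT) = 0.9979196669
Gamma = exp(-qT) * phi(d1) / (S * sigma * sqrt(T)) = 1.0000000000 * 0.2888969958 / (51.8400 * 0.4500 * 0.2886173938) = 0.042908


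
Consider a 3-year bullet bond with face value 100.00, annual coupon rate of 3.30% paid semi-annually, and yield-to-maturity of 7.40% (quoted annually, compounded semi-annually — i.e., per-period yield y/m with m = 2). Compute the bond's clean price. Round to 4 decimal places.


Answer: Price = 89.1479

Derivation:
Coupon per period c = face * coupon_rate / m = 1.650000
Periods per year m = 2; per-period yield y/m = 0.037000
Number of cashflows N = 6
Cashflows (t years, CF_t, discount factor 1/(1+y/m)^(m*t), PV):
  t = 0.5000: CF_t = 1.650000, DF = 0.964320, PV = 1.591128
  t = 1.0000: CF_t = 1.650000, DF = 0.929913, PV = 1.534357
  t = 1.5000: CF_t = 1.650000, DF = 0.896734, PV = 1.479611
  t = 2.0000: CF_t = 1.650000, DF = 0.864739, PV = 1.426819
  t = 2.5000: CF_t = 1.650000, DF = 0.833885, PV = 1.375910
  t = 3.0000: CF_t = 101.650000, DF = 0.804132, PV = 81.740040
Price P = sum_t PV_t = 89.147866


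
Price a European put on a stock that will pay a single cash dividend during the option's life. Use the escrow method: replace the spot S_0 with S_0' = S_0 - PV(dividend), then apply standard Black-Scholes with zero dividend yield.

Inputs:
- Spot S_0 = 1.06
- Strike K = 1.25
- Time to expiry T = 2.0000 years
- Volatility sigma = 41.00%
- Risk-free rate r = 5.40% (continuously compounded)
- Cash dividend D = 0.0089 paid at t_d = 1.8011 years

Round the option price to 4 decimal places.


Answer: Price = 0.2845

Derivation:
PV(D) = D * exp(-r * t_d) = 0.0089 * 0.90732062 = 0.00807515
S_0' = S_0 - PV(D) = 1.0600 - 0.00807515 = 1.05192485
d1 = (ln(S_0'/K) + (r + sigma^2/2)*T) / (sigma*sqrt(T)) = 0.17863608
d2 = d1 - sigma*sqrt(T) = -0.40119148
exp(-rT) = 0.89762760
N(-d1) = 0.42911173; N(-d2) = 0.65586042
P = K * exp(-rT) * N(-d2) - S_0' * N(-d1) = 1.2500 * 0.89762760 * 0.65586042 - 1.05192485 * 0.42911173 = 0.2845


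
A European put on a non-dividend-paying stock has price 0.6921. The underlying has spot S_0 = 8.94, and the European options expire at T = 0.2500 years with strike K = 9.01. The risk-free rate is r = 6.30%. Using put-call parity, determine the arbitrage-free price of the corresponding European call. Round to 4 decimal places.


Put-call parity: C - P = S_0 * exp(-qT) - K * exp(-rT).
S_0 * exp(-qT) = 8.9400 * 1.00000000 = 8.94000000
K * exp(-rT) = 9.0100 * 0.98437338 = 8.86920418
C = P + S*exp(-qT) - K*exp(-rT)
C = 0.6921 + 8.94000000 - 8.86920418 = 0.7629

Answer: Call price = 0.7629


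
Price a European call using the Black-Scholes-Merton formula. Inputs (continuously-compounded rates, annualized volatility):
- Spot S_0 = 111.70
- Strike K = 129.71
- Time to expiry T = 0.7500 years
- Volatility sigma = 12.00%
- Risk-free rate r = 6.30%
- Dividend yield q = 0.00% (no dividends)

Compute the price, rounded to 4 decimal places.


Answer: Price = 1.0489

Derivation:
d1 = (ln(S/K) + (r - q + 0.5*sigma^2) * T) / (sigma * sqrt(T)) = -0.93179025
d2 = d1 - sigma * sqrt(T) = -1.03571330
exp(-rT) = 0.95384891; exp(-qT) = 1.00000000
C = S_0 * exp(-qT) * N(d1) - K * exp(-rT) * N(d2)
N(d1) = 0.17572247; N(d2) = 0.15016796
C = 111.7000 * 1.00000000 * 0.17572247 - 129.7100 * 0.95384891 * 0.15016796 = 1.0489


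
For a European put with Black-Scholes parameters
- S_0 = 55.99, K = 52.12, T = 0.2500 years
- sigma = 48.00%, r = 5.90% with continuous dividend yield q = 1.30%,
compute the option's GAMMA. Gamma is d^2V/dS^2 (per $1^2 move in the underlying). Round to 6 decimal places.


d1 = 0.4663514629; d2 = 0.2263514629
phi(d1) = 0.3578360434; exp(-qT) = 0.9967552755; exp(-rT) = 0.9853582484
Gamma = exp(-qT) * phi(d1) / (S * sigma * sqrt(T)) = 0.9967552755 * 0.3578360434 / (55.9900 * 0.4800 * 0.5000000000) = 0.026543

Answer: Gamma = 0.026543


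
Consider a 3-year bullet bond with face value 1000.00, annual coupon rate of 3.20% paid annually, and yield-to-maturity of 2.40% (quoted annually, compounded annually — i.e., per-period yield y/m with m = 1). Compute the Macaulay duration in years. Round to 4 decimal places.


Coupon per period c = face * coupon_rate / m = 32.000000
Periods per year m = 1; per-period yield y/m = 0.024000
Number of cashflows N = 3
Cashflows (t years, CF_t, discount factor 1/(1+y/m)^(m*t), PV):
  t = 1.0000: CF_t = 32.000000, DF = 0.976562, PV = 31.250000
  t = 2.0000: CF_t = 32.000000, DF = 0.953674, PV = 30.517578
  t = 3.0000: CF_t = 1032.000000, DF = 0.931323, PV = 961.124897
Price P = sum_t PV_t = 1022.892475
Macaulay numerator sum_t t * PV_t:
  t * PV_t at t = 1.0000: 31.250000
  t * PV_t at t = 2.0000: 61.035156
  t * PV_t at t = 3.0000: 2883.374691
Macaulay duration D = (sum_t t * PV_t) / P = 2975.659847 / 1022.892475 = 2.909064

Answer: Macaulay duration = 2.9091 years


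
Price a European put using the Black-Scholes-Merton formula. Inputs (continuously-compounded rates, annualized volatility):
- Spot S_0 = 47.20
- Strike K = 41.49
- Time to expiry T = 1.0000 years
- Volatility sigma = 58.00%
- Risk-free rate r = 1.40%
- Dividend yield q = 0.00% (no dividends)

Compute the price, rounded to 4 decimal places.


d1 = (ln(S/K) + (r - q + 0.5*sigma^2) * T) / (sigma * sqrt(T)) = 0.53645079
d2 = d1 - sigma * sqrt(T) = -0.04354921
exp(-rT) = 0.98609754; exp(-qT) = 1.00000000
P = K * exp(-rT) * N(-d2) - S_0 * exp(-qT) * N(-d1)
N(-d1) = 0.29582352; N(-d2) = 0.51736813
P = 41.4900 * 0.98609754 * 0.51736813 - 47.2000 * 1.00000000 * 0.29582352 = 7.2043

Answer: Price = 7.2043


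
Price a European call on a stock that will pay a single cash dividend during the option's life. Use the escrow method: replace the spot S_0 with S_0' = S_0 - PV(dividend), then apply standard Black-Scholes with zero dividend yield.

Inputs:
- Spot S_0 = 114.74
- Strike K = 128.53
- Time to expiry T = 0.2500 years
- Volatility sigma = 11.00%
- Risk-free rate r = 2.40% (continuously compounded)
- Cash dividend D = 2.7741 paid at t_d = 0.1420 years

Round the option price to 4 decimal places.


PV(D) = D * exp(-r * t_d) = 2.7741 * 0.99659780 = 2.76466196
S_0' = S_0 - PV(D) = 114.7400 - 2.76466196 = 111.97533804
d1 = (ln(S_0'/K) + (r + sigma^2/2)*T) / (sigma*sqrt(T)) = -2.37038526
d2 = d1 - sigma*sqrt(T) = -2.42538526
exp(-rT) = 0.99401796
N(d1) = 0.00888478; N(d2) = 0.00764607
C = S_0' * N(d1) - K * exp(-rT) * N(d2) = 111.97533804 * 0.00888478 - 128.5300 * 0.99401796 * 0.00764607 = 0.0180

Answer: Price = 0.0180


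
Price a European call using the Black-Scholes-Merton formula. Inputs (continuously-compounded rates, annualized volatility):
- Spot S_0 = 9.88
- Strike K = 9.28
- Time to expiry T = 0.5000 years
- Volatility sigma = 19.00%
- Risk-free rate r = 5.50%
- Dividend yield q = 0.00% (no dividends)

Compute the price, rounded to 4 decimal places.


Answer: Price = 1.0418

Derivation:
d1 = (ln(S/K) + (r - q + 0.5*sigma^2) * T) / (sigma * sqrt(T)) = 0.73818945
d2 = d1 - sigma * sqrt(T) = 0.60383916
exp(-rT) = 0.97287468; exp(-qT) = 1.00000000
C = S_0 * exp(-qT) * N(d1) - K * exp(-rT) * N(d2)
N(d1) = 0.76980033; N(d2) = 0.72702471
C = 9.8800 * 1.00000000 * 0.76980033 - 9.2800 * 0.97287468 * 0.72702471 = 1.0418


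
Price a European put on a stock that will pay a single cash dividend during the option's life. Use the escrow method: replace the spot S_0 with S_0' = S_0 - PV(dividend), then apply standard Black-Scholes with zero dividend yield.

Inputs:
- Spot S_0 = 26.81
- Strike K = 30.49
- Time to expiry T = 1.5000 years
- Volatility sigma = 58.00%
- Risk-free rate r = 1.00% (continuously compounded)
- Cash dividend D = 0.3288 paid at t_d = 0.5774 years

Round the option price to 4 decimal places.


PV(D) = D * exp(-r * t_d) = 0.3288 * 0.99424264 = 0.32690698
S_0' = S_0 - PV(D) = 26.8100 - 0.32690698 = 26.48309302
d1 = (ln(S_0'/K) + (r + sigma^2/2)*T) / (sigma*sqrt(T)) = 0.17795088
d2 = d1 - sigma*sqrt(T) = -0.53240114
exp(-rT) = 0.98511194
N(-d1) = 0.42938078; N(-d2) = 0.70277590
P = K * exp(-rT) * N(-d2) - S_0' * N(-d1) = 30.4900 * 0.98511194 * 0.70277590 - 26.48309302 * 0.42938078 = 9.7373

Answer: Price = 9.7373


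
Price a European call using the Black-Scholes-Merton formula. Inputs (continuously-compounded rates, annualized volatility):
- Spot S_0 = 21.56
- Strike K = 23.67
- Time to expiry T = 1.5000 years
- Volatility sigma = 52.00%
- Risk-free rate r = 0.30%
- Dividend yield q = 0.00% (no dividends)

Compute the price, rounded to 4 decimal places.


Answer: Price = 4.6880

Derivation:
d1 = (ln(S/K) + (r - q + 0.5*sigma^2) * T) / (sigma * sqrt(T)) = 0.17889334
d2 = d1 - sigma * sqrt(T) = -0.45797400
exp(-rT) = 0.99551011; exp(-qT) = 1.00000000
C = S_0 * exp(-qT) * N(d1) - K * exp(-rT) * N(d2)
N(d1) = 0.57098927; N(d2) = 0.32348556
C = 21.5600 * 1.00000000 * 0.57098927 - 23.6700 * 0.99551011 * 0.32348556 = 4.6880


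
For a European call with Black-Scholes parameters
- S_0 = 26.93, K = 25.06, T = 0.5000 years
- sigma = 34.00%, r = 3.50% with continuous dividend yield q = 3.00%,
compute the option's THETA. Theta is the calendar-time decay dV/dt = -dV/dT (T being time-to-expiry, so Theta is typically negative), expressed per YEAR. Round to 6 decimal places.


d1 = 0.4299540212; d2 = 0.1895377156
phi(d1) = 0.3637207910; exp(-qT) = 0.9851119396; exp(-rT) = 0.9826522357
Theta = -S*exp(-qT)*phi(d1)*sigma/(2*sqrt(T)) - r*K*exp(-rT)*N(d2) + q*S*exp(-qT)*N(d1)
N(d1) = 0.6663854561; N(d2) = 0.5751643010; sqrt(T) = 0.7071067812
Term 1 = -26.9300 * 0.9851119396 * 0.3637207910 * 0.3400 / (2 * 0.7071067812) = -2.3198183652
Term 2 = -0.0350 * 25.0600 * 0.9826522357 * 0.5751643010 = -0.4957250671
Term 3 = 0.0300 * 26.9300 * 0.9851119396 * 0.6663854561 = 0.5303574831
Theta = -2.3198183652 + (-0.4957250671) + (0.5303574831) = -2.285186

Answer: Theta = -2.285186


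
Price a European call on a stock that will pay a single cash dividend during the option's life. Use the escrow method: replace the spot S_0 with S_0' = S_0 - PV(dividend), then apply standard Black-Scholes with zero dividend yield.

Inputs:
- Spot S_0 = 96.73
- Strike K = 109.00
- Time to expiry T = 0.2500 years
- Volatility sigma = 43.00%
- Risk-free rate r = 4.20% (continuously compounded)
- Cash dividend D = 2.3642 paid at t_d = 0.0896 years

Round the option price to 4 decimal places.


Answer: Price = 3.5228

Derivation:
PV(D) = D * exp(-r * t_d) = 2.3642 * 0.99624387 = 2.35531976
S_0' = S_0 - PV(D) = 96.7300 - 2.35531976 = 94.37468024
d1 = (ln(S_0'/K) + (r + sigma^2/2)*T) / (sigma*sqrt(T)) = -0.51377936
d2 = d1 - sigma*sqrt(T) = -0.72877936
exp(-rT) = 0.98955493
N(d1) = 0.30370313; N(d2) = 0.23306832
C = S_0' * N(d1) - K * exp(-rT) * N(d2) = 94.37468024 * 0.30370313 - 109.0000 * 0.98955493 * 0.23306832 = 3.5228


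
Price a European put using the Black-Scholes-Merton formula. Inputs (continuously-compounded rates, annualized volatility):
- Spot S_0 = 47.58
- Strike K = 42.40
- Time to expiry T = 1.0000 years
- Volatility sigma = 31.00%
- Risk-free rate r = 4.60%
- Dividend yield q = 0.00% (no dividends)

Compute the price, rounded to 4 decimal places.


d1 = (ln(S/K) + (r - q + 0.5*sigma^2) * T) / (sigma * sqrt(T)) = 0.67520691
d2 = d1 - sigma * sqrt(T) = 0.36520691
exp(-rT) = 0.95504196; exp(-qT) = 1.00000000
P = K * exp(-rT) * N(-d2) - S_0 * exp(-qT) * N(-d1)
N(-d1) = 0.24977216; N(-d2) = 0.35747848
P = 42.4000 * 0.95504196 * 0.35747848 - 47.5800 * 1.00000000 * 0.24977216 = 2.5915

Answer: Price = 2.5915


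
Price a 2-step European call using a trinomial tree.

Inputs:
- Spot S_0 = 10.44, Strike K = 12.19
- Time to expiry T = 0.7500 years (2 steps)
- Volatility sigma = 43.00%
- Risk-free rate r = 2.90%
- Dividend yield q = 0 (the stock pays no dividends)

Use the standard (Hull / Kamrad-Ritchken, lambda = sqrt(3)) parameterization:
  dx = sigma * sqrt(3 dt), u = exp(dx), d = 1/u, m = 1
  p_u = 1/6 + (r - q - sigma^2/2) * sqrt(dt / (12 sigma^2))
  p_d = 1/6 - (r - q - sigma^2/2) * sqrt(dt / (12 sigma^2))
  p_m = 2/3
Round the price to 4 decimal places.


dt = T/N = 0.375000; dx = sigma*sqrt(3*dt) = 0.456084
u = exp(dx) = 1.577883; d = 1/u = 0.633761
p_u = 0.140582, p_m = 0.666667, p_d = 0.192752
Discount per step: exp(-r*dt) = 0.989184
Stock lattice S(k, j) with j the centered position index:
  k=0: S(0,+0) = 10.4400
  k=1: S(1,-1) = 6.6165; S(1,+0) = 10.4400; S(1,+1) = 16.4731
  k=2: S(2,-2) = 4.1933; S(2,-1) = 6.6165; S(2,+0) = 10.4400; S(2,+1) = 16.4731; S(2,+2) = 25.9926
Terminal payoffs V(N, j) = max(S_T - K, 0):
  V(2,-2) = 0.000000; V(2,-1) = 0.000000; V(2,+0) = 0.000000; V(2,+1) = 4.283095; V(2,+2) = 13.802612
Backward induction: V(k, j) = exp(-r*dt) * [p_u * V(k+1, j+1) + p_m * V(k+1, j) + p_d * V(k+1, j-1)]
  V(1,-1) = exp(-r*dt) * [p_u*0.000000 + p_m*0.000000 + p_d*0.000000] = 0.000000
  V(1,+0) = exp(-r*dt) * [p_u*4.283095 + p_m*0.000000 + p_d*0.000000] = 0.595613
  V(1,+1) = exp(-r*dt) * [p_u*13.802612 + p_m*4.283095 + p_d*0.000000] = 4.743921
  V(0,+0) = exp(-r*dt) * [p_u*4.743921 + p_m*0.595613 + p_d*0.000000] = 1.052476

Answer: Price = V(0,0) = 1.0525


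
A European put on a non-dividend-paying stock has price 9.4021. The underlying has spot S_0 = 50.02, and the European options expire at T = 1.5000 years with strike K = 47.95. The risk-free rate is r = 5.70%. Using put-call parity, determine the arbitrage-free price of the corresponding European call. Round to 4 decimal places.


Put-call parity: C - P = S_0 * exp(-qT) - K * exp(-rT).
S_0 * exp(-qT) = 50.0200 * 1.00000000 = 50.02000000
K * exp(-rT) = 47.9500 * 0.91805314 = 44.02064821
C = P + S*exp(-qT) - K*exp(-rT)
C = 9.4021 + 50.02000000 - 44.02064821 = 15.4015

Answer: Call price = 15.4015


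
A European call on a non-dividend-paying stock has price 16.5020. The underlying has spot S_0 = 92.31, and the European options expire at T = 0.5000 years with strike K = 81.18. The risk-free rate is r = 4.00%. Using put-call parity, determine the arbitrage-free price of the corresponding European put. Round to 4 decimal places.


Answer: Put price = 3.7645

Derivation:
Put-call parity: C - P = S_0 * exp(-qT) - K * exp(-rT).
S_0 * exp(-qT) = 92.3100 * 1.00000000 = 92.31000000
K * exp(-rT) = 81.1800 * 0.98019867 = 79.57252830
P = C - S*exp(-qT) + K*exp(-rT)
P = 16.5020 - 92.31000000 + 79.57252830 = 3.7645


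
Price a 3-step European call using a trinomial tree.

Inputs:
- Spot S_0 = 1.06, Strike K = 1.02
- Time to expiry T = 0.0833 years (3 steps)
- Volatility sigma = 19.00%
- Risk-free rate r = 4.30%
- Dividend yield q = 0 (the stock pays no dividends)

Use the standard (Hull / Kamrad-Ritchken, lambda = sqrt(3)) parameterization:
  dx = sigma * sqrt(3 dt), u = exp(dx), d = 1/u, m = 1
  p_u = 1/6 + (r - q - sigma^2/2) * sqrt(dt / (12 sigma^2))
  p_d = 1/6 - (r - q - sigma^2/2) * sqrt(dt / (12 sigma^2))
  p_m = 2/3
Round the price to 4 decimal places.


Answer: Price = V(0,0) = 0.0515

Derivation:
dt = T/N = 0.027767; dx = sigma*sqrt(3*dt) = 0.054837
u = exp(dx) = 1.056369; d = 1/u = 0.946639
p_u = 0.172983, p_m = 0.666667, p_d = 0.160350
Discount per step: exp(-r*dt) = 0.998807
Stock lattice S(k, j) with j the centered position index:
  k=0: S(0,+0) = 1.0600
  k=1: S(1,-1) = 1.0034; S(1,+0) = 1.0600; S(1,+1) = 1.1198
  k=2: S(2,-2) = 0.9499; S(2,-1) = 1.0034; S(2,+0) = 1.0600; S(2,+1) = 1.1198; S(2,+2) = 1.1829
  k=3: S(3,-3) = 0.8992; S(3,-2) = 0.9499; S(3,-1) = 1.0034; S(3,+0) = 1.0600; S(3,+1) = 1.1198; S(3,+2) = 1.1829; S(3,+3) = 1.2495
Terminal payoffs V(N, j) = max(S_T - K, 0):
  V(3,-3) = 0.000000; V(3,-2) = 0.000000; V(3,-1) = 0.000000; V(3,+0) = 0.040000; V(3,+1) = 0.099751; V(3,+2) = 0.162870; V(3,+3) = 0.229547
Backward induction: V(k, j) = exp(-r*dt) * [p_u * V(k+1, j+1) + p_m * V(k+1, j) + p_d * V(k+1, j-1)]
  V(2,-2) = exp(-r*dt) * [p_u*0.000000 + p_m*0.000000 + p_d*0.000000] = 0.000000
  V(2,-1) = exp(-r*dt) * [p_u*0.040000 + p_m*0.000000 + p_d*0.000000] = 0.006911
  V(2,+0) = exp(-r*dt) * [p_u*0.099751 + p_m*0.040000 + p_d*0.000000] = 0.043869
  V(2,+1) = exp(-r*dt) * [p_u*0.162870 + p_m*0.099751 + p_d*0.040000] = 0.100968
  V(2,+2) = exp(-r*dt) * [p_u*0.229547 + p_m*0.162870 + p_d*0.099751] = 0.164087
  V(1,-1) = exp(-r*dt) * [p_u*0.043869 + p_m*0.006911 + p_d*0.000000] = 0.012182
  V(1,+0) = exp(-r*dt) * [p_u*0.100968 + p_m*0.043869 + p_d*0.006911] = 0.047763
  V(1,+1) = exp(-r*dt) * [p_u*0.164087 + p_m*0.100968 + p_d*0.043869] = 0.102608
  V(0,+0) = exp(-r*dt) * [p_u*0.102608 + p_m*0.047763 + p_d*0.012182] = 0.051483


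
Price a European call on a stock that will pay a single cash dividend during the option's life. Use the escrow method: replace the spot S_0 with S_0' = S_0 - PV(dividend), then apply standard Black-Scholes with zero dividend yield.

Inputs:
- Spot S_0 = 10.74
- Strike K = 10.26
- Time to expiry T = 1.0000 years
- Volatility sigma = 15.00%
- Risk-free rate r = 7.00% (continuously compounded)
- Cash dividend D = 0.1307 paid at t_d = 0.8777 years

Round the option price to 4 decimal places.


Answer: Price = 1.2683

Derivation:
PV(D) = D * exp(-r * t_d) = 0.1307 * 0.94041031 = 0.12291163
S_0' = S_0 - PV(D) = 10.7400 - 0.12291163 = 10.61708837
d1 = (ln(S_0'/K) + (r + sigma^2/2)*T) / (sigma*sqrt(T)) = 0.76974649
d2 = d1 - sigma*sqrt(T) = 0.61974649
exp(-rT) = 0.93239382
N(d1) = 0.77927486; N(d2) = 0.73228765
C = S_0' * N(d1) - K * exp(-rT) * N(d2) = 10.61708837 * 0.77927486 - 10.2600 * 0.93239382 * 0.73228765 = 1.2683


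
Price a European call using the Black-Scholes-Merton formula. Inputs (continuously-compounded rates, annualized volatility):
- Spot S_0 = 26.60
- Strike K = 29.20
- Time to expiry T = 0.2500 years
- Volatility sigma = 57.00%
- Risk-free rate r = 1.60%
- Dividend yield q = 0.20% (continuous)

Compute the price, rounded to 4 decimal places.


Answer: Price = 2.0597

Derivation:
d1 = (ln(S/K) + (r - q + 0.5*sigma^2) * T) / (sigma * sqrt(T)) = -0.17243857
d2 = d1 - sigma * sqrt(T) = -0.45743857
exp(-rT) = 0.99600799; exp(-qT) = 0.99950012
C = S_0 * exp(-qT) * N(d1) - K * exp(-rT) * N(d2)
N(d1) = 0.43154637; N(d2) = 0.32367792
C = 26.6000 * 0.99950012 * 0.43154637 - 29.2000 * 0.99600799 * 0.32367792 = 2.0597


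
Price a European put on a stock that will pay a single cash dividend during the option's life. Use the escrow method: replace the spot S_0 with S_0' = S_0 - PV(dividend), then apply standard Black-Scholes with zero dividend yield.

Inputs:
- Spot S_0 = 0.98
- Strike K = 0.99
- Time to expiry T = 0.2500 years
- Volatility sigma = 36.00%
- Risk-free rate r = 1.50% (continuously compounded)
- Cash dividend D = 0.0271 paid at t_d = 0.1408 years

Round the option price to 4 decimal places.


PV(D) = D * exp(-r * t_d) = 0.0271 * 0.99789023 = 0.02704283
S_0' = S_0 - PV(D) = 0.9800 - 0.02704283 = 0.95295717
d1 = (ln(S_0'/K) + (r + sigma^2/2)*T) / (sigma*sqrt(T)) = -0.10102765
d2 = d1 - sigma*sqrt(T) = -0.28102765
exp(-rT) = 0.99625702
N(-d1) = 0.54023575; N(-d2) = 0.61065541
P = K * exp(-rT) * N(-d2) - S_0' * N(-d1) = 0.9900 * 0.99625702 * 0.61065541 - 0.95295717 * 0.54023575 = 0.0875

Answer: Price = 0.0875


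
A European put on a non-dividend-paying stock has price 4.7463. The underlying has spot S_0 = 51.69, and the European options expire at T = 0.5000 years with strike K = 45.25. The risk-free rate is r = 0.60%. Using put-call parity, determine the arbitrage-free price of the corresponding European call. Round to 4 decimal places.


Answer: Call price = 11.3218

Derivation:
Put-call parity: C - P = S_0 * exp(-qT) - K * exp(-rT).
S_0 * exp(-qT) = 51.6900 * 1.00000000 = 51.69000000
K * exp(-rT) = 45.2500 * 0.99700450 = 45.11445342
C = P + S*exp(-qT) - K*exp(-rT)
C = 4.7463 + 51.69000000 - 45.11445342 = 11.3218


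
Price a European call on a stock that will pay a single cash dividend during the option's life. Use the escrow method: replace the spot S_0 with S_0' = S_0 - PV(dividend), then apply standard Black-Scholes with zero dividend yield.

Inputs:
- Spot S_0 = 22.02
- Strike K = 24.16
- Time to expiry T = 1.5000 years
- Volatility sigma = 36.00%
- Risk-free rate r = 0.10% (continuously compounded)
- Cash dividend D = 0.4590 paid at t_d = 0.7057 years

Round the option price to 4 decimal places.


Answer: Price = 2.8307

Derivation:
PV(D) = D * exp(-r * t_d) = 0.4590 * 0.99929455 = 0.45867620
S_0' = S_0 - PV(D) = 22.0200 - 0.45867620 = 21.56132380
d1 = (ln(S_0'/K) + (r + sigma^2/2)*T) / (sigma*sqrt(T)) = -0.03424121
d2 = d1 - sigma*sqrt(T) = -0.47514936
exp(-rT) = 0.99850112
N(d1) = 0.48634240; N(d2) = 0.31734026
C = S_0' * N(d1) - K * exp(-rT) * N(d2) = 21.56132380 * 0.48634240 - 24.1600 * 0.99850112 * 0.31734026 = 2.8307


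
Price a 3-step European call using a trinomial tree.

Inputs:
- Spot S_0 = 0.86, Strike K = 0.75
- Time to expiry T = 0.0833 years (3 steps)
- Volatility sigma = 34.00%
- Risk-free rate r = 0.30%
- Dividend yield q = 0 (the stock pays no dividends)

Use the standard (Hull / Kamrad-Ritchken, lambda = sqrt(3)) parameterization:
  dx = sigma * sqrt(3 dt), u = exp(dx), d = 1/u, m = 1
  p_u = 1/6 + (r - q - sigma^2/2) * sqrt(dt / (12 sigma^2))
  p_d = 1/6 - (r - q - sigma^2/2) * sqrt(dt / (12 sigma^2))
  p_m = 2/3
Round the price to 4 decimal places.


dt = T/N = 0.027767; dx = sigma*sqrt(3*dt) = 0.098130
u = exp(dx) = 1.103106; d = 1/u = 0.906531
p_u = 0.158914, p_m = 0.666667, p_d = 0.174420
Discount per step: exp(-r*dt) = 0.999917
Stock lattice S(k, j) with j the centered position index:
  k=0: S(0,+0) = 0.8600
  k=1: S(1,-1) = 0.7796; S(1,+0) = 0.8600; S(1,+1) = 0.9487
  k=2: S(2,-2) = 0.7067; S(2,-1) = 0.7796; S(2,+0) = 0.8600; S(2,+1) = 0.9487; S(2,+2) = 1.0465
  k=3: S(3,-3) = 0.6407; S(3,-2) = 0.7067; S(3,-1) = 0.7796; S(3,+0) = 0.8600; S(3,+1) = 0.9487; S(3,+2) = 1.0465; S(3,+3) = 1.1544
Terminal payoffs V(N, j) = max(S_T - K, 0):
  V(3,-3) = 0.000000; V(3,-2) = 0.000000; V(3,-1) = 0.029617; V(3,+0) = 0.110000; V(3,+1) = 0.198671; V(3,+2) = 0.296485; V(3,+3) = 0.404384
Backward induction: V(k, j) = exp(-r*dt) * [p_u * V(k+1, j+1) + p_m * V(k+1, j) + p_d * V(k+1, j-1)]
  V(2,-2) = exp(-r*dt) * [p_u*0.029617 + p_m*0.000000 + p_d*0.000000] = 0.004706
  V(2,-1) = exp(-r*dt) * [p_u*0.110000 + p_m*0.029617 + p_d*0.000000] = 0.037222
  V(2,+0) = exp(-r*dt) * [p_u*0.198671 + p_m*0.110000 + p_d*0.029617] = 0.110061
  V(2,+1) = exp(-r*dt) * [p_u*0.296485 + p_m*0.198671 + p_d*0.110000] = 0.198733
  V(2,+2) = exp(-r*dt) * [p_u*0.404384 + p_m*0.296485 + p_d*0.198671] = 0.296546
  V(1,-1) = exp(-r*dt) * [p_u*0.110061 + p_m*0.037222 + p_d*0.004706] = 0.043122
  V(1,+0) = exp(-r*dt) * [p_u*0.198733 + p_m*0.110061 + p_d*0.037222] = 0.111439
  V(1,+1) = exp(-r*dt) * [p_u*0.296546 + p_m*0.198733 + p_d*0.110061] = 0.198794
  V(0,+0) = exp(-r*dt) * [p_u*0.198794 + p_m*0.111439 + p_d*0.043122] = 0.113395

Answer: Price = V(0,0) = 0.1134


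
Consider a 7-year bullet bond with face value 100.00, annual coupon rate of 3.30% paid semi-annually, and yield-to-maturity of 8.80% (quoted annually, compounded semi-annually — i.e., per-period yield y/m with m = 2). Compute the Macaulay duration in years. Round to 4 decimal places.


Answer: Macaulay duration = 6.1481 years

Derivation:
Coupon per period c = face * coupon_rate / m = 1.650000
Periods per year m = 2; per-period yield y/m = 0.044000
Number of cashflows N = 14
Cashflows (t years, CF_t, discount factor 1/(1+y/m)^(m*t), PV):
  t = 0.5000: CF_t = 1.650000, DF = 0.957854, PV = 1.580460
  t = 1.0000: CF_t = 1.650000, DF = 0.917485, PV = 1.513850
  t = 1.5000: CF_t = 1.650000, DF = 0.878817, PV = 1.450048
  t = 2.0000: CF_t = 1.650000, DF = 0.841779, PV = 1.388935
  t = 2.5000: CF_t = 1.650000, DF = 0.806302, PV = 1.330398
  t = 3.0000: CF_t = 1.650000, DF = 0.772320, PV = 1.274327
  t = 3.5000: CF_t = 1.650000, DF = 0.739770, PV = 1.220620
  t = 4.0000: CF_t = 1.650000, DF = 0.708592, PV = 1.169176
  t = 4.5000: CF_t = 1.650000, DF = 0.678728, PV = 1.119901
  t = 5.0000: CF_t = 1.650000, DF = 0.650122, PV = 1.072702
  t = 5.5000: CF_t = 1.650000, DF = 0.622722, PV = 1.027492
  t = 6.0000: CF_t = 1.650000, DF = 0.596477, PV = 0.984188
  t = 6.5000: CF_t = 1.650000, DF = 0.571339, PV = 0.942709
  t = 7.0000: CF_t = 101.650000, DF = 0.547259, PV = 55.628891
Price P = sum_t PV_t = 71.703696
Macaulay numerator sum_t t * PV_t:
  t * PV_t at t = 0.5000: 0.790230
  t * PV_t at t = 1.0000: 1.513850
  t * PV_t at t = 1.5000: 2.175072
  t * PV_t at t = 2.0000: 2.777870
  t * PV_t at t = 2.5000: 3.325994
  t * PV_t at t = 3.0000: 3.822982
  t * PV_t at t = 3.5000: 4.272170
  t * PV_t at t = 4.0000: 4.676705
  t * PV_t at t = 4.5000: 5.039552
  t * PV_t at t = 5.0000: 5.363508
  t * PV_t at t = 5.5000: 5.651206
  t * PV_t at t = 6.0000: 5.905127
  t * PV_t at t = 6.5000: 6.127606
  t * PV_t at t = 7.0000: 389.402237
Macaulay duration D = (sum_t t * PV_t) / P = 440.844109 / 71.703696 = 6.148136


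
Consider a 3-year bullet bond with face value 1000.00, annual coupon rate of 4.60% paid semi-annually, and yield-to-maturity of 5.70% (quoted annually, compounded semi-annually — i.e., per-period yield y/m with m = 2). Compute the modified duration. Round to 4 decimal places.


Answer: Modified duration = 2.7548

Derivation:
Coupon per period c = face * coupon_rate / m = 23.000000
Periods per year m = 2; per-period yield y/m = 0.028500
Number of cashflows N = 6
Cashflows (t years, CF_t, discount factor 1/(1+y/m)^(m*t), PV):
  t = 0.5000: CF_t = 23.000000, DF = 0.972290, PV = 22.362664
  t = 1.0000: CF_t = 23.000000, DF = 0.945347, PV = 21.742989
  t = 1.5000: CF_t = 23.000000, DF = 0.919152, PV = 21.140485
  t = 2.0000: CF_t = 23.000000, DF = 0.893682, PV = 20.554677
  t = 2.5000: CF_t = 23.000000, DF = 0.868917, PV = 19.985101
  t = 3.0000: CF_t = 1023.000000, DF = 0.844840, PV = 864.270834
Price P = sum_t PV_t = 970.056750
First compute Macaulay numerator sum_t t * PV_t:
  t * PV_t at t = 0.5000: 11.181332
  t * PV_t at t = 1.0000: 21.742989
  t * PV_t at t = 1.5000: 31.710728
  t * PV_t at t = 2.0000: 41.109354
  t * PV_t at t = 2.5000: 49.962753
  t * PV_t at t = 3.0000: 2592.812503
Macaulay duration D = 2748.519658 / 970.056750 = 2.833360
Modified duration = D / (1 + y/m) = 2.833360 / (1 + 0.028500) = 2.754847


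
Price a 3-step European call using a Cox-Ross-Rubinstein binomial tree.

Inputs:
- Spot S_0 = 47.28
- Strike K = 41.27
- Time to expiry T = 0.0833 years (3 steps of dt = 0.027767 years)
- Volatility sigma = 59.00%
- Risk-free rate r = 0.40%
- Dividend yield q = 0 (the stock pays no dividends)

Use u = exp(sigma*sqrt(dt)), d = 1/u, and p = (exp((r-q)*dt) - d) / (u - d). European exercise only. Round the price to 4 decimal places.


Answer: Price = V(0,0) = 6.8963

Derivation:
dt = T/N = 0.027767
u = exp(sigma*sqrt(dt)) = 1.103309; d = 1/u = 0.906365
p = (exp((r-q)*dt) - d) / (u - d) = 0.476005
Discount per step: exp(-r*dt) = 0.999889
Stock lattice S(k, i) with i counting down-moves:
  k=0: S(0,0) = 47.2800
  k=1: S(1,0) = 52.1644; S(1,1) = 42.8529
  k=2: S(2,0) = 57.5535; S(2,1) = 47.2800; S(2,2) = 38.8404
  k=3: S(3,0) = 63.4993; S(3,1) = 52.1644; S(3,2) = 42.8529; S(3,3) = 35.2035
Terminal payoffs V(N, i) = max(S_T - K, 0):
  V(3,0) = 22.229267; V(3,1) = 10.894440; V(3,2) = 1.582917; V(3,3) = 0.000000
Backward induction: V(k, i) = exp(-r*dt) * [p * V(k+1, i) + (1-p) * V(k+1, i+1)].
  V(2,0) = exp(-r*dt) * [p*22.229267 + (1-p)*10.894440] = 16.288069
  V(2,1) = exp(-r*dt) * [p*10.894440 + (1-p)*1.582917] = 6.014583
  V(2,2) = exp(-r*dt) * [p*1.582917 + (1-p)*0.000000] = 0.753393
  V(1,0) = exp(-r*dt) * [p*16.288069 + (1-p)*6.014583] = 10.903606
  V(1,1) = exp(-r*dt) * [p*6.014583 + (1-p)*0.753393] = 3.257386
  V(0,0) = exp(-r*dt) * [p*10.903606 + (1-p)*3.257386] = 6.896262
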